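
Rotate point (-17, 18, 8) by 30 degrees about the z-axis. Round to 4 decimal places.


x' = -17*cos(30) - 18*sin(30) = -23.7224
y' = -17*sin(30) + 18*cos(30) = 7.0885
z' = 8

(-23.7224, 7.0885, 8)


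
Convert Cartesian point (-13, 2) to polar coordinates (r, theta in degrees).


r = sqrt((-13)^2 + 2^2) = 13.1529
theta = atan2(2, -13) = 171.2538 degrees

r = 13.1529, theta = 171.2538 degrees


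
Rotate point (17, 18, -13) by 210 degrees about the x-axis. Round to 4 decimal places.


x' = 17
y' = 18*cos(210) - -13*sin(210) = -22.0885
z' = 18*sin(210) + -13*cos(210) = 2.2583

(17, -22.0885, 2.2583)


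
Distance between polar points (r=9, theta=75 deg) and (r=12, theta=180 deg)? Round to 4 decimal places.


d = sqrt(r1^2 + r2^2 - 2*r1*r2*cos(t2-t1))
d = sqrt(9^2 + 12^2 - 2*9*12*cos(180-75)) = 16.7602

16.7602


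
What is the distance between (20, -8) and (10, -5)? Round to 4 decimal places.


d = sqrt((10-20)^2 + (-5--8)^2) = 10.4403

10.4403


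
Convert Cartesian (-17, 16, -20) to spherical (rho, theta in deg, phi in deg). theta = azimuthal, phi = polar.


rho = sqrt((-17)^2 + 16^2 + (-20)^2) = 30.7409
theta = atan2(16, -17) = 136.7357 deg
phi = acos(-20/30.7409) = 130.5869 deg

rho = 30.7409, theta = 136.7357 deg, phi = 130.5869 deg


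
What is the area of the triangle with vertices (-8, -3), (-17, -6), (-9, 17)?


Area = |x1(y2-y3) + x2(y3-y1) + x3(y1-y2)| / 2
= |-8*(-6-17) + -17*(17--3) + -9*(-3--6)| / 2
= 91.5

91.5


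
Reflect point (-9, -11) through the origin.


Reflection through origin: (x, y) -> (-x, -y)
(-9, -11) -> (9, 11)

(9, 11)


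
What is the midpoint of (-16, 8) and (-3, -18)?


Midpoint = ((-16+-3)/2, (8+-18)/2) = (-9.5, -5)

(-9.5, -5)


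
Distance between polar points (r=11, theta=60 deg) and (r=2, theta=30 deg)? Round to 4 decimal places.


d = sqrt(r1^2 + r2^2 - 2*r1*r2*cos(t2-t1))
d = sqrt(11^2 + 2^2 - 2*11*2*cos(30-60)) = 9.3217

9.3217


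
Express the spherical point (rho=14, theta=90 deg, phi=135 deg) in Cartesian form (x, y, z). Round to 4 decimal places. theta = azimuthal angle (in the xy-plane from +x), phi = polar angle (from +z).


x = 14 * sin(135) * cos(90) = 0
y = 14 * sin(135) * sin(90) = 9.8995
z = 14 * cos(135) = -9.8995

(0, 9.8995, -9.8995)


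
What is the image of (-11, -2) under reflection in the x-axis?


Reflection across x-axis: (x, y) -> (x, -y)
(-11, -2) -> (-11, 2)

(-11, 2)


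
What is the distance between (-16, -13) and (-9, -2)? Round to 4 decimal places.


d = sqrt((-9--16)^2 + (-2--13)^2) = 13.0384

13.0384


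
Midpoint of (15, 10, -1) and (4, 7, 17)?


Midpoint = ((15+4)/2, (10+7)/2, (-1+17)/2) = (9.5, 8.5, 8)

(9.5, 8.5, 8)


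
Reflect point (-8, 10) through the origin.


Reflection through origin: (x, y) -> (-x, -y)
(-8, 10) -> (8, -10)

(8, -10)


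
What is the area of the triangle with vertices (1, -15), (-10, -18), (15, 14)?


Area = |x1(y2-y3) + x2(y3-y1) + x3(y1-y2)| / 2
= |1*(-18-14) + -10*(14--15) + 15*(-15--18)| / 2
= 138.5

138.5


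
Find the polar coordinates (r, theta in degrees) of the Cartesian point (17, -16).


r = sqrt(17^2 + (-16)^2) = 23.3452
theta = atan2(-16, 17) = 316.7357 degrees

r = 23.3452, theta = 316.7357 degrees


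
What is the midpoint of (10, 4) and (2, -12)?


Midpoint = ((10+2)/2, (4+-12)/2) = (6, -4)

(6, -4)


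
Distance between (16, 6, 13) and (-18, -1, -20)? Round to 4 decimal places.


d = sqrt((-18-16)^2 + (-1-6)^2 + (-20-13)^2) = 47.8957

47.8957


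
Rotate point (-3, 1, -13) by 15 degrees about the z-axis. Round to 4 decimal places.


x' = -3*cos(15) - 1*sin(15) = -3.1566
y' = -3*sin(15) + 1*cos(15) = 0.1895
z' = -13

(-3.1566, 0.1895, -13)


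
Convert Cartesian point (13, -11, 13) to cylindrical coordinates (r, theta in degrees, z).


r = sqrt(13^2 + (-11)^2) = 17.0294
theta = atan2(-11, 13) = 319.7636 deg
z = 13

r = 17.0294, theta = 319.7636 deg, z = 13


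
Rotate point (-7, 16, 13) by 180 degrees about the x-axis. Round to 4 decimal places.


x' = -7
y' = 16*cos(180) - 13*sin(180) = -16
z' = 16*sin(180) + 13*cos(180) = -13

(-7, -16, -13)


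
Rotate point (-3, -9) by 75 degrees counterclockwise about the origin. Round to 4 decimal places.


x' = -3*cos(75) - -9*sin(75) = 7.9169
y' = -3*sin(75) + -9*cos(75) = -5.2271

(7.9169, -5.2271)


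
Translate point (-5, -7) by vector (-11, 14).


Translation: (x+dx, y+dy) = (-5+-11, -7+14) = (-16, 7)

(-16, 7)


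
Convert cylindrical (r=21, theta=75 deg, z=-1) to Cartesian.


x = 21 * cos(75) = 5.4352
y = 21 * sin(75) = 20.2844
z = -1

(5.4352, 20.2844, -1)


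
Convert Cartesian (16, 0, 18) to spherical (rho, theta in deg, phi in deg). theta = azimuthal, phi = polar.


rho = sqrt(16^2 + 0^2 + 18^2) = 24.0832
theta = atan2(0, 16) = 0 deg
phi = acos(18/24.0832) = 41.6335 deg

rho = 24.0832, theta = 0 deg, phi = 41.6335 deg


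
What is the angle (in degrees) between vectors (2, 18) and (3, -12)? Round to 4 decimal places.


dot = 2*3 + 18*-12 = -210
|u| = 18.1108, |v| = 12.3693
cos(angle) = -0.9374
angle = 159.6236 degrees

159.6236 degrees


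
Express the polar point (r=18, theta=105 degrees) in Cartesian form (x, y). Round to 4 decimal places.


x = 18 * cos(105) = -4.6587
y = 18 * sin(105) = 17.3867

(-4.6587, 17.3867)


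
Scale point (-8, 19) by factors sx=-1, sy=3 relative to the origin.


Scaling: (x*sx, y*sy) = (-8*-1, 19*3) = (8, 57)

(8, 57)


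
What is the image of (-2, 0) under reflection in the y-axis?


Reflection across y-axis: (x, y) -> (-x, y)
(-2, 0) -> (2, 0)

(2, 0)


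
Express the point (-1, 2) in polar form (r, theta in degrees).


r = sqrt((-1)^2 + 2^2) = 2.2361
theta = atan2(2, -1) = 116.5651 degrees

r = 2.2361, theta = 116.5651 degrees


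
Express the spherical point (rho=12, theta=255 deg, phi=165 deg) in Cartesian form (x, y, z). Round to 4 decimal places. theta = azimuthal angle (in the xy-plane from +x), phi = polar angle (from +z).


x = 12 * sin(165) * cos(255) = -0.8038
y = 12 * sin(165) * sin(255) = -3
z = 12 * cos(165) = -11.5911

(-0.8038, -3, -11.5911)


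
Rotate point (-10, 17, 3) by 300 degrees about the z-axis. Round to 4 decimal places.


x' = -10*cos(300) - 17*sin(300) = 9.7224
y' = -10*sin(300) + 17*cos(300) = 17.1603
z' = 3

(9.7224, 17.1603, 3)


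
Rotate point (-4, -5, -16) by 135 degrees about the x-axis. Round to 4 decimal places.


x' = -4
y' = -5*cos(135) - -16*sin(135) = 14.8492
z' = -5*sin(135) + -16*cos(135) = 7.7782

(-4, 14.8492, 7.7782)


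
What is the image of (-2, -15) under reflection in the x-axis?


Reflection across x-axis: (x, y) -> (x, -y)
(-2, -15) -> (-2, 15)

(-2, 15)


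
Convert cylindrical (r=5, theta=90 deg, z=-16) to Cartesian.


x = 5 * cos(90) = 0
y = 5 * sin(90) = 5
z = -16

(0, 5, -16)


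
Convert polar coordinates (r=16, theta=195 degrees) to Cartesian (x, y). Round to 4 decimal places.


x = 16 * cos(195) = -15.4548
y = 16 * sin(195) = -4.1411

(-15.4548, -4.1411)


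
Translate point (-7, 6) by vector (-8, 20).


Translation: (x+dx, y+dy) = (-7+-8, 6+20) = (-15, 26)

(-15, 26)


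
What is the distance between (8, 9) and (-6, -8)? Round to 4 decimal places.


d = sqrt((-6-8)^2 + (-8-9)^2) = 22.0227

22.0227


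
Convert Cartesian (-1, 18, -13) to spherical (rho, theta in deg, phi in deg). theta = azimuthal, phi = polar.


rho = sqrt((-1)^2 + 18^2 + (-13)^2) = 22.2261
theta = atan2(18, -1) = 93.1798 deg
phi = acos(-13/22.2261) = 125.7958 deg

rho = 22.2261, theta = 93.1798 deg, phi = 125.7958 deg


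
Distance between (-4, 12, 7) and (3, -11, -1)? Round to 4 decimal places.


d = sqrt((3--4)^2 + (-11-12)^2 + (-1-7)^2) = 25.3377

25.3377


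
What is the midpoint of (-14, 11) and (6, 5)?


Midpoint = ((-14+6)/2, (11+5)/2) = (-4, 8)

(-4, 8)


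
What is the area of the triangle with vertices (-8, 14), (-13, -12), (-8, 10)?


Area = |x1(y2-y3) + x2(y3-y1) + x3(y1-y2)| / 2
= |-8*(-12-10) + -13*(10-14) + -8*(14--12)| / 2
= 10

10


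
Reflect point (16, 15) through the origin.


Reflection through origin: (x, y) -> (-x, -y)
(16, 15) -> (-16, -15)

(-16, -15)


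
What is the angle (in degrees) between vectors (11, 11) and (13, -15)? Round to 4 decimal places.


dot = 11*13 + 11*-15 = -22
|u| = 15.5563, |v| = 19.8494
cos(angle) = -0.0712
angle = 94.0856 degrees

94.0856 degrees


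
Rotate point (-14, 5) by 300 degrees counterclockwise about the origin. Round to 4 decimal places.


x' = -14*cos(300) - 5*sin(300) = -2.6699
y' = -14*sin(300) + 5*cos(300) = 14.6244

(-2.6699, 14.6244)


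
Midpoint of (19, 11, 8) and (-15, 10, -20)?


Midpoint = ((19+-15)/2, (11+10)/2, (8+-20)/2) = (2, 10.5, -6)

(2, 10.5, -6)


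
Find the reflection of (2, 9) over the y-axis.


Reflection across y-axis: (x, y) -> (-x, y)
(2, 9) -> (-2, 9)

(-2, 9)


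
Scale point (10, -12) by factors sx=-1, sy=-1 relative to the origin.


Scaling: (x*sx, y*sy) = (10*-1, -12*-1) = (-10, 12)

(-10, 12)


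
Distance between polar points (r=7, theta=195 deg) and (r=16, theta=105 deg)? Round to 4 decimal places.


d = sqrt(r1^2 + r2^2 - 2*r1*r2*cos(t2-t1))
d = sqrt(7^2 + 16^2 - 2*7*16*cos(105-195)) = 17.4642

17.4642


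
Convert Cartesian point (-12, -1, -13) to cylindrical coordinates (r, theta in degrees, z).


r = sqrt((-12)^2 + (-1)^2) = 12.0416
theta = atan2(-1, -12) = 184.7636 deg
z = -13

r = 12.0416, theta = 184.7636 deg, z = -13


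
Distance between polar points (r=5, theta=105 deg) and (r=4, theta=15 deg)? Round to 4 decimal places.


d = sqrt(r1^2 + r2^2 - 2*r1*r2*cos(t2-t1))
d = sqrt(5^2 + 4^2 - 2*5*4*cos(15-105)) = 6.4031

6.4031


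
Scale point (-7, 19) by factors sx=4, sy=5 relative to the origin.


Scaling: (x*sx, y*sy) = (-7*4, 19*5) = (-28, 95)

(-28, 95)


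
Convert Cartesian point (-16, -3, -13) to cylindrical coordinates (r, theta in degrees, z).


r = sqrt((-16)^2 + (-3)^2) = 16.2788
theta = atan2(-3, -16) = 190.6197 deg
z = -13

r = 16.2788, theta = 190.6197 deg, z = -13


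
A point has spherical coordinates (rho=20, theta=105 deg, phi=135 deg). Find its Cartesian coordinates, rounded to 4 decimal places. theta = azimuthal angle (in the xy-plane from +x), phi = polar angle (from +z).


x = 20 * sin(135) * cos(105) = -3.6603
y = 20 * sin(135) * sin(105) = 13.6603
z = 20 * cos(135) = -14.1421

(-3.6603, 13.6603, -14.1421)


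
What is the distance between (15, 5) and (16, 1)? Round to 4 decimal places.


d = sqrt((16-15)^2 + (1-5)^2) = 4.1231

4.1231


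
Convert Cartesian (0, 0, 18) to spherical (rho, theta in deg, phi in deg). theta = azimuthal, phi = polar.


rho = sqrt(0^2 + 0^2 + 18^2) = 18
theta = atan2(0, 0) = 0 deg
phi = acos(18/18) = 0 deg

rho = 18, theta = 0 deg, phi = 0 deg


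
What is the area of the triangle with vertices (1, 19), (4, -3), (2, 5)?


Area = |x1(y2-y3) + x2(y3-y1) + x3(y1-y2)| / 2
= |1*(-3-5) + 4*(5-19) + 2*(19--3)| / 2
= 10

10


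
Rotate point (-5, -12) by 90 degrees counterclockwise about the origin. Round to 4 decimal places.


x' = -5*cos(90) - -12*sin(90) = 12
y' = -5*sin(90) + -12*cos(90) = -5

(12, -5)


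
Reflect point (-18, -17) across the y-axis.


Reflection across y-axis: (x, y) -> (-x, y)
(-18, -17) -> (18, -17)

(18, -17)


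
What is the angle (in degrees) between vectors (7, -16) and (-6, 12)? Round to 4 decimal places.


dot = 7*-6 + -16*12 = -234
|u| = 17.4642, |v| = 13.4164
cos(angle) = -0.9987
angle = 177.0643 degrees

177.0643 degrees


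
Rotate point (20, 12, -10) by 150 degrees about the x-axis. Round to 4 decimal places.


x' = 20
y' = 12*cos(150) - -10*sin(150) = -5.3923
z' = 12*sin(150) + -10*cos(150) = 14.6603

(20, -5.3923, 14.6603)


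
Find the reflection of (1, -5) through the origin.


Reflection through origin: (x, y) -> (-x, -y)
(1, -5) -> (-1, 5)

(-1, 5)


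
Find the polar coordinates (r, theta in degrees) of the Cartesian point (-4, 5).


r = sqrt((-4)^2 + 5^2) = 6.4031
theta = atan2(5, -4) = 128.6598 degrees

r = 6.4031, theta = 128.6598 degrees


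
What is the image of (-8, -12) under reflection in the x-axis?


Reflection across x-axis: (x, y) -> (x, -y)
(-8, -12) -> (-8, 12)

(-8, 12)


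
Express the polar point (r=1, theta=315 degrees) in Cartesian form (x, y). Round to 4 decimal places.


x = 1 * cos(315) = 0.7071
y = 1 * sin(315) = -0.7071

(0.7071, -0.7071)


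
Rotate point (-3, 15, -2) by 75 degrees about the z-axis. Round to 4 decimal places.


x' = -3*cos(75) - 15*sin(75) = -15.2653
y' = -3*sin(75) + 15*cos(75) = 0.9845
z' = -2

(-15.2653, 0.9845, -2)


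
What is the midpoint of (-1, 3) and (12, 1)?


Midpoint = ((-1+12)/2, (3+1)/2) = (5.5, 2)

(5.5, 2)


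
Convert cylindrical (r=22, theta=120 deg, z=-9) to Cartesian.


x = 22 * cos(120) = -11
y = 22 * sin(120) = 19.0526
z = -9

(-11, 19.0526, -9)


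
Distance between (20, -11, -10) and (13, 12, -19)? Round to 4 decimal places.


d = sqrt((13-20)^2 + (12--11)^2 + (-19--10)^2) = 25.671

25.671


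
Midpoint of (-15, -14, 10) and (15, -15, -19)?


Midpoint = ((-15+15)/2, (-14+-15)/2, (10+-19)/2) = (0, -14.5, -4.5)

(0, -14.5, -4.5)


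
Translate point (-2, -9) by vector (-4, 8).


Translation: (x+dx, y+dy) = (-2+-4, -9+8) = (-6, -1)

(-6, -1)


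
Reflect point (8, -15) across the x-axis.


Reflection across x-axis: (x, y) -> (x, -y)
(8, -15) -> (8, 15)

(8, 15)


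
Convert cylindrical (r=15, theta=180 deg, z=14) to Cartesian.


x = 15 * cos(180) = -15
y = 15 * sin(180) = 0
z = 14

(-15, 0, 14)


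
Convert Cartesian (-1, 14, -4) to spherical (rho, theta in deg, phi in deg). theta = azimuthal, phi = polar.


rho = sqrt((-1)^2 + 14^2 + (-4)^2) = 14.5945
theta = atan2(14, -1) = 94.0856 deg
phi = acos(-4/14.5945) = 105.9069 deg

rho = 14.5945, theta = 94.0856 deg, phi = 105.9069 deg


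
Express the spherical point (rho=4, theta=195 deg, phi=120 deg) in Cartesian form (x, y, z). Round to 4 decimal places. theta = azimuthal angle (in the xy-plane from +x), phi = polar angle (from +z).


x = 4 * sin(120) * cos(195) = -3.3461
y = 4 * sin(120) * sin(195) = -0.8966
z = 4 * cos(120) = -2

(-3.3461, -0.8966, -2)


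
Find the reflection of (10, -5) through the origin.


Reflection through origin: (x, y) -> (-x, -y)
(10, -5) -> (-10, 5)

(-10, 5)


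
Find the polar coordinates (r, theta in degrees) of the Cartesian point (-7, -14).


r = sqrt((-7)^2 + (-14)^2) = 15.6525
theta = atan2(-14, -7) = 243.4349 degrees

r = 15.6525, theta = 243.4349 degrees


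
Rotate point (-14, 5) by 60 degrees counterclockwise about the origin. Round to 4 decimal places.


x' = -14*cos(60) - 5*sin(60) = -11.3301
y' = -14*sin(60) + 5*cos(60) = -9.6244

(-11.3301, -9.6244)


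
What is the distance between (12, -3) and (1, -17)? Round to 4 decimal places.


d = sqrt((1-12)^2 + (-17--3)^2) = 17.8045

17.8045


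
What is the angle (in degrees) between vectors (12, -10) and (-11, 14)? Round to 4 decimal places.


dot = 12*-11 + -10*14 = -272
|u| = 15.6205, |v| = 17.8045
cos(angle) = -0.978
angle = 167.9628 degrees

167.9628 degrees


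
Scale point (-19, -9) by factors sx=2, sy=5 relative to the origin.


Scaling: (x*sx, y*sy) = (-19*2, -9*5) = (-38, -45)

(-38, -45)


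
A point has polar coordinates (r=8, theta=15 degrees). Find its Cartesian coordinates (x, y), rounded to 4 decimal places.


x = 8 * cos(15) = 7.7274
y = 8 * sin(15) = 2.0706

(7.7274, 2.0706)


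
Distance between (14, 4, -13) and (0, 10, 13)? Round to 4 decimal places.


d = sqrt((0-14)^2 + (10-4)^2 + (13--13)^2) = 30.133

30.133


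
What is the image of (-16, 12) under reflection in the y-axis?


Reflection across y-axis: (x, y) -> (-x, y)
(-16, 12) -> (16, 12)

(16, 12)


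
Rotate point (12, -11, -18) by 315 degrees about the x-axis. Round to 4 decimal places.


x' = 12
y' = -11*cos(315) - -18*sin(315) = -20.5061
z' = -11*sin(315) + -18*cos(315) = -4.9497

(12, -20.5061, -4.9497)


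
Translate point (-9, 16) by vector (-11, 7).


Translation: (x+dx, y+dy) = (-9+-11, 16+7) = (-20, 23)

(-20, 23)


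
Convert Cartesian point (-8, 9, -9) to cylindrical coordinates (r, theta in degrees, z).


r = sqrt((-8)^2 + 9^2) = 12.0416
theta = atan2(9, -8) = 131.6335 deg
z = -9

r = 12.0416, theta = 131.6335 deg, z = -9


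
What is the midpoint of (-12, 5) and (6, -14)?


Midpoint = ((-12+6)/2, (5+-14)/2) = (-3, -4.5)

(-3, -4.5)


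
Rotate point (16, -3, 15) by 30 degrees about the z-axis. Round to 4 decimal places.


x' = 16*cos(30) - -3*sin(30) = 15.3564
y' = 16*sin(30) + -3*cos(30) = 5.4019
z' = 15

(15.3564, 5.4019, 15)


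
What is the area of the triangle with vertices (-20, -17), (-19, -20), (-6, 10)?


Area = |x1(y2-y3) + x2(y3-y1) + x3(y1-y2)| / 2
= |-20*(-20-10) + -19*(10--17) + -6*(-17--20)| / 2
= 34.5

34.5


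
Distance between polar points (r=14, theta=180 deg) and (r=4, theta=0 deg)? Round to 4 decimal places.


d = sqrt(r1^2 + r2^2 - 2*r1*r2*cos(t2-t1))
d = sqrt(14^2 + 4^2 - 2*14*4*cos(0-180)) = 18

18


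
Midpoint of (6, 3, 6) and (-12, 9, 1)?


Midpoint = ((6+-12)/2, (3+9)/2, (6+1)/2) = (-3, 6, 3.5)

(-3, 6, 3.5)


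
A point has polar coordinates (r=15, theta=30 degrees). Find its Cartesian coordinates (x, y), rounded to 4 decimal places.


x = 15 * cos(30) = 12.9904
y = 15 * sin(30) = 7.5

(12.9904, 7.5)


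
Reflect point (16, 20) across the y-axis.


Reflection across y-axis: (x, y) -> (-x, y)
(16, 20) -> (-16, 20)

(-16, 20)


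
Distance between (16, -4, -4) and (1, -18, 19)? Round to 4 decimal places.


d = sqrt((1-16)^2 + (-18--4)^2 + (19--4)^2) = 30.8221

30.8221


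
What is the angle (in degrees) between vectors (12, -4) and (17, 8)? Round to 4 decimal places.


dot = 12*17 + -4*8 = 172
|u| = 12.6491, |v| = 18.7883
cos(angle) = 0.7237
angle = 43.6361 degrees

43.6361 degrees


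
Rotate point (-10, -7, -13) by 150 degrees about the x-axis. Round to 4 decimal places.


x' = -10
y' = -7*cos(150) - -13*sin(150) = 12.5622
z' = -7*sin(150) + -13*cos(150) = 7.7583

(-10, 12.5622, 7.7583)


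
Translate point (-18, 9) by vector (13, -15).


Translation: (x+dx, y+dy) = (-18+13, 9+-15) = (-5, -6)

(-5, -6)


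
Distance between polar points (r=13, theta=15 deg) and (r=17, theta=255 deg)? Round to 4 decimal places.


d = sqrt(r1^2 + r2^2 - 2*r1*r2*cos(t2-t1))
d = sqrt(13^2 + 17^2 - 2*13*17*cos(255-15)) = 26.0576

26.0576


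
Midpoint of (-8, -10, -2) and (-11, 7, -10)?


Midpoint = ((-8+-11)/2, (-10+7)/2, (-2+-10)/2) = (-9.5, -1.5, -6)

(-9.5, -1.5, -6)


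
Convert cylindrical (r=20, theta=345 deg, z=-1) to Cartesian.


x = 20 * cos(345) = 19.3185
y = 20 * sin(345) = -5.1764
z = -1

(19.3185, -5.1764, -1)


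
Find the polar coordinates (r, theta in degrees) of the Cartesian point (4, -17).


r = sqrt(4^2 + (-17)^2) = 17.4642
theta = atan2(-17, 4) = 283.2405 degrees

r = 17.4642, theta = 283.2405 degrees


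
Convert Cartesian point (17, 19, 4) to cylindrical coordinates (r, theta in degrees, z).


r = sqrt(17^2 + 19^2) = 25.4951
theta = atan2(19, 17) = 48.1798 deg
z = 4

r = 25.4951, theta = 48.1798 deg, z = 4


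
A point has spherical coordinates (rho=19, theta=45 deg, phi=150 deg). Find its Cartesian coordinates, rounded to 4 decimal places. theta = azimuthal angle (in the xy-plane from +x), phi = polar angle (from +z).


x = 19 * sin(150) * cos(45) = 6.7175
y = 19 * sin(150) * sin(45) = 6.7175
z = 19 * cos(150) = -16.4545

(6.7175, 6.7175, -16.4545)


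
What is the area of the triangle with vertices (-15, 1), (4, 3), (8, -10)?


Area = |x1(y2-y3) + x2(y3-y1) + x3(y1-y2)| / 2
= |-15*(3--10) + 4*(-10-1) + 8*(1-3)| / 2
= 127.5

127.5


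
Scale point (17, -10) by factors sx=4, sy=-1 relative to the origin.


Scaling: (x*sx, y*sy) = (17*4, -10*-1) = (68, 10)

(68, 10)


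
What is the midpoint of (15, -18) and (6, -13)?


Midpoint = ((15+6)/2, (-18+-13)/2) = (10.5, -15.5)

(10.5, -15.5)


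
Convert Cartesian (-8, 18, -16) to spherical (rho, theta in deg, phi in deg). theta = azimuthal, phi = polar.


rho = sqrt((-8)^2 + 18^2 + (-16)^2) = 25.3772
theta = atan2(18, -8) = 113.9625 deg
phi = acos(-16/25.3772) = 129.0862 deg

rho = 25.3772, theta = 113.9625 deg, phi = 129.0862 deg


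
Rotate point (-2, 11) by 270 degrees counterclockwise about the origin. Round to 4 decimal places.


x' = -2*cos(270) - 11*sin(270) = 11
y' = -2*sin(270) + 11*cos(270) = 2

(11, 2)


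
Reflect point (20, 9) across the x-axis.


Reflection across x-axis: (x, y) -> (x, -y)
(20, 9) -> (20, -9)

(20, -9)


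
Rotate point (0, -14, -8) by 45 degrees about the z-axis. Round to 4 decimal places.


x' = 0*cos(45) - -14*sin(45) = 9.8995
y' = 0*sin(45) + -14*cos(45) = -9.8995
z' = -8

(9.8995, -9.8995, -8)


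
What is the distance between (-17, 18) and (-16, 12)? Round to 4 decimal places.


d = sqrt((-16--17)^2 + (12-18)^2) = 6.0828

6.0828


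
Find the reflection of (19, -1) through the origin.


Reflection through origin: (x, y) -> (-x, -y)
(19, -1) -> (-19, 1)

(-19, 1)


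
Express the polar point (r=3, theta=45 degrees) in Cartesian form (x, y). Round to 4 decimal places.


x = 3 * cos(45) = 2.1213
y = 3 * sin(45) = 2.1213

(2.1213, 2.1213)


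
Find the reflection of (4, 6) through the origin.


Reflection through origin: (x, y) -> (-x, -y)
(4, 6) -> (-4, -6)

(-4, -6)


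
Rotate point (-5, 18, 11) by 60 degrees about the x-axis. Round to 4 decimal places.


x' = -5
y' = 18*cos(60) - 11*sin(60) = -0.5263
z' = 18*sin(60) + 11*cos(60) = 21.0885

(-5, -0.5263, 21.0885)


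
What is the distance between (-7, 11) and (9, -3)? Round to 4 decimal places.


d = sqrt((9--7)^2 + (-3-11)^2) = 21.2603

21.2603


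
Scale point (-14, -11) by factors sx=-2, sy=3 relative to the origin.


Scaling: (x*sx, y*sy) = (-14*-2, -11*3) = (28, -33)

(28, -33)


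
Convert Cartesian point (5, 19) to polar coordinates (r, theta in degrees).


r = sqrt(5^2 + 19^2) = 19.6469
theta = atan2(19, 5) = 75.2564 degrees

r = 19.6469, theta = 75.2564 degrees


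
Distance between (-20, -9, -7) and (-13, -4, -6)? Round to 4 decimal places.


d = sqrt((-13--20)^2 + (-4--9)^2 + (-6--7)^2) = 8.6603

8.6603


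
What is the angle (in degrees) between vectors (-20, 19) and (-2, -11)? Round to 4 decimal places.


dot = -20*-2 + 19*-11 = -169
|u| = 27.5862, |v| = 11.1803
cos(angle) = -0.5479
angle = 123.2264 degrees

123.2264 degrees


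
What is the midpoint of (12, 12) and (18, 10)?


Midpoint = ((12+18)/2, (12+10)/2) = (15, 11)

(15, 11)


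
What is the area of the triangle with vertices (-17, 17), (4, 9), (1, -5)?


Area = |x1(y2-y3) + x2(y3-y1) + x3(y1-y2)| / 2
= |-17*(9--5) + 4*(-5-17) + 1*(17-9)| / 2
= 159

159


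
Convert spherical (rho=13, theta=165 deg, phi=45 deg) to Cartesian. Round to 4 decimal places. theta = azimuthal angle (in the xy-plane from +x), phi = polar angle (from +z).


x = 13 * sin(45) * cos(165) = -8.8792
y = 13 * sin(45) * sin(165) = 2.3792
z = 13 * cos(45) = 9.1924

(-8.8792, 2.3792, 9.1924)


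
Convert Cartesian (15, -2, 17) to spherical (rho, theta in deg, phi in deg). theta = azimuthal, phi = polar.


rho = sqrt(15^2 + (-2)^2 + 17^2) = 22.7596
theta = atan2(-2, 15) = 352.4054 deg
phi = acos(17/22.7596) = 41.6742 deg

rho = 22.7596, theta = 352.4054 deg, phi = 41.6742 deg


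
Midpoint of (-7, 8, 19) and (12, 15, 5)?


Midpoint = ((-7+12)/2, (8+15)/2, (19+5)/2) = (2.5, 11.5, 12)

(2.5, 11.5, 12)


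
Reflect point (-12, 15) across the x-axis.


Reflection across x-axis: (x, y) -> (x, -y)
(-12, 15) -> (-12, -15)

(-12, -15)


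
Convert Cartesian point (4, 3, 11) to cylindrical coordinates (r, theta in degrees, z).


r = sqrt(4^2 + 3^2) = 5
theta = atan2(3, 4) = 36.8699 deg
z = 11

r = 5, theta = 36.8699 deg, z = 11


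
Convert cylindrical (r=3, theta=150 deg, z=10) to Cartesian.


x = 3 * cos(150) = -2.5981
y = 3 * sin(150) = 1.5
z = 10

(-2.5981, 1.5, 10)


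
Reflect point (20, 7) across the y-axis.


Reflection across y-axis: (x, y) -> (-x, y)
(20, 7) -> (-20, 7)

(-20, 7)


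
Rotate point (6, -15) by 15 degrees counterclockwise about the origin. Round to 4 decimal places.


x' = 6*cos(15) - -15*sin(15) = 9.6778
y' = 6*sin(15) + -15*cos(15) = -12.936

(9.6778, -12.936)


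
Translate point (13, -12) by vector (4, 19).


Translation: (x+dx, y+dy) = (13+4, -12+19) = (17, 7)

(17, 7)


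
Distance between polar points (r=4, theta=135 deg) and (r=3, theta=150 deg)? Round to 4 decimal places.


d = sqrt(r1^2 + r2^2 - 2*r1*r2*cos(t2-t1))
d = sqrt(4^2 + 3^2 - 2*4*3*cos(150-135)) = 1.3483

1.3483


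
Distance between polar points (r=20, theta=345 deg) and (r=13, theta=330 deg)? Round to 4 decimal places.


d = sqrt(r1^2 + r2^2 - 2*r1*r2*cos(t2-t1))
d = sqrt(20^2 + 13^2 - 2*20*13*cos(330-345)) = 8.1681

8.1681


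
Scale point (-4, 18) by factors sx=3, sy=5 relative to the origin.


Scaling: (x*sx, y*sy) = (-4*3, 18*5) = (-12, 90)

(-12, 90)


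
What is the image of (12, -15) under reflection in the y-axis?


Reflection across y-axis: (x, y) -> (-x, y)
(12, -15) -> (-12, -15)

(-12, -15)


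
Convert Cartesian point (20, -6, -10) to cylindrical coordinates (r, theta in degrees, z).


r = sqrt(20^2 + (-6)^2) = 20.8806
theta = atan2(-6, 20) = 343.3008 deg
z = -10

r = 20.8806, theta = 343.3008 deg, z = -10


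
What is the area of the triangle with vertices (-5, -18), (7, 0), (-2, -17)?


Area = |x1(y2-y3) + x2(y3-y1) + x3(y1-y2)| / 2
= |-5*(0--17) + 7*(-17--18) + -2*(-18-0)| / 2
= 21

21


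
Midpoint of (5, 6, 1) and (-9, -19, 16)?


Midpoint = ((5+-9)/2, (6+-19)/2, (1+16)/2) = (-2, -6.5, 8.5)

(-2, -6.5, 8.5)


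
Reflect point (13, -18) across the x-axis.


Reflection across x-axis: (x, y) -> (x, -y)
(13, -18) -> (13, 18)

(13, 18)


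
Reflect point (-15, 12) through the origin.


Reflection through origin: (x, y) -> (-x, -y)
(-15, 12) -> (15, -12)

(15, -12)


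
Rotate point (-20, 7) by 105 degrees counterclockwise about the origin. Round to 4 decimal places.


x' = -20*cos(105) - 7*sin(105) = -1.5851
y' = -20*sin(105) + 7*cos(105) = -21.1302

(-1.5851, -21.1302)


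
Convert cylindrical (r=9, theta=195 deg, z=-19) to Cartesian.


x = 9 * cos(195) = -8.6933
y = 9 * sin(195) = -2.3294
z = -19

(-8.6933, -2.3294, -19)


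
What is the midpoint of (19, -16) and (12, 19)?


Midpoint = ((19+12)/2, (-16+19)/2) = (15.5, 1.5)

(15.5, 1.5)


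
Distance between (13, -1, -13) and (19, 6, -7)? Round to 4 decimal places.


d = sqrt((19-13)^2 + (6--1)^2 + (-7--13)^2) = 11

11


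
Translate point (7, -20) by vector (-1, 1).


Translation: (x+dx, y+dy) = (7+-1, -20+1) = (6, -19)

(6, -19)


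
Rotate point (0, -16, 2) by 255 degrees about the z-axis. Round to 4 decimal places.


x' = 0*cos(255) - -16*sin(255) = -15.4548
y' = 0*sin(255) + -16*cos(255) = 4.1411
z' = 2

(-15.4548, 4.1411, 2)


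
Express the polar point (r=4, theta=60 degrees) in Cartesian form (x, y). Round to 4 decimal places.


x = 4 * cos(60) = 2
y = 4 * sin(60) = 3.4641

(2, 3.4641)


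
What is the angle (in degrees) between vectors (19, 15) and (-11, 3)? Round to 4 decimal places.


dot = 19*-11 + 15*3 = -164
|u| = 24.2074, |v| = 11.4018
cos(angle) = -0.5942
angle = 126.4547 degrees

126.4547 degrees


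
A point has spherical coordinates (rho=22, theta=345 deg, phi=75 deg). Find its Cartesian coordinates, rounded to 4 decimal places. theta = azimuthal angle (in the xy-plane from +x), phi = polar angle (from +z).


x = 22 * sin(75) * cos(345) = 20.5263
y = 22 * sin(75) * sin(345) = -5.5
z = 22 * cos(75) = 5.694

(20.5263, -5.5, 5.694)


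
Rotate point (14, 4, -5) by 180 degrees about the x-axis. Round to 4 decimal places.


x' = 14
y' = 4*cos(180) - -5*sin(180) = -4
z' = 4*sin(180) + -5*cos(180) = 5

(14, -4, 5)


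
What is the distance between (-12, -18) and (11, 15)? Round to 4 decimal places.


d = sqrt((11--12)^2 + (15--18)^2) = 40.2244

40.2244


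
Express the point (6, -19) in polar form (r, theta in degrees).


r = sqrt(6^2 + (-19)^2) = 19.9249
theta = atan2(-19, 6) = 287.5256 degrees

r = 19.9249, theta = 287.5256 degrees


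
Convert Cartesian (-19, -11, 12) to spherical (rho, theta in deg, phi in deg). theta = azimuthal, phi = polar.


rho = sqrt((-19)^2 + (-11)^2 + 12^2) = 25.02
theta = atan2(-11, -19) = 210.0686 deg
phi = acos(12/25.02) = 61.3396 deg

rho = 25.02, theta = 210.0686 deg, phi = 61.3396 deg


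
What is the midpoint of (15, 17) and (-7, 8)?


Midpoint = ((15+-7)/2, (17+8)/2) = (4, 12.5)

(4, 12.5)


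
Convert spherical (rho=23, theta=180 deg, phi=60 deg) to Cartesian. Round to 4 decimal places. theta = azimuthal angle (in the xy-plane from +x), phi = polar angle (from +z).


x = 23 * sin(60) * cos(180) = -19.9186
y = 23 * sin(60) * sin(180) = 0
z = 23 * cos(60) = 11.5

(-19.9186, 0, 11.5)


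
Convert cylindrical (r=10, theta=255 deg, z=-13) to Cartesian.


x = 10 * cos(255) = -2.5882
y = 10 * sin(255) = -9.6593
z = -13

(-2.5882, -9.6593, -13)


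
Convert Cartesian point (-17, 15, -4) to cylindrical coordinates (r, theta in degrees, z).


r = sqrt((-17)^2 + 15^2) = 22.6716
theta = atan2(15, -17) = 138.5763 deg
z = -4

r = 22.6716, theta = 138.5763 deg, z = -4


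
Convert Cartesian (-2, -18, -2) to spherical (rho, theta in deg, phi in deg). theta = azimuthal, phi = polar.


rho = sqrt((-2)^2 + (-18)^2 + (-2)^2) = 18.2209
theta = atan2(-18, -2) = 263.6598 deg
phi = acos(-2/18.2209) = 96.3017 deg

rho = 18.2209, theta = 263.6598 deg, phi = 96.3017 deg


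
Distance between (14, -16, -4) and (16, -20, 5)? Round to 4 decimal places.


d = sqrt((16-14)^2 + (-20--16)^2 + (5--4)^2) = 10.0499

10.0499


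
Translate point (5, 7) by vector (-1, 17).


Translation: (x+dx, y+dy) = (5+-1, 7+17) = (4, 24)

(4, 24)


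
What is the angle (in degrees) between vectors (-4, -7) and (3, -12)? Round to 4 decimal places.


dot = -4*3 + -7*-12 = 72
|u| = 8.0623, |v| = 12.3693
cos(angle) = 0.722
angle = 43.7811 degrees

43.7811 degrees


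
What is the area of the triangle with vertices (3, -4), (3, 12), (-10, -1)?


Area = |x1(y2-y3) + x2(y3-y1) + x3(y1-y2)| / 2
= |3*(12--1) + 3*(-1--4) + -10*(-4-12)| / 2
= 104

104


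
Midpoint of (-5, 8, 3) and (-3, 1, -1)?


Midpoint = ((-5+-3)/2, (8+1)/2, (3+-1)/2) = (-4, 4.5, 1)

(-4, 4.5, 1)


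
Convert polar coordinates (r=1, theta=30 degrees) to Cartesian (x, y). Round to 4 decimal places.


x = 1 * cos(30) = 0.866
y = 1 * sin(30) = 0.5

(0.866, 0.5)


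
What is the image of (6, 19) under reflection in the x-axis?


Reflection across x-axis: (x, y) -> (x, -y)
(6, 19) -> (6, -19)

(6, -19)


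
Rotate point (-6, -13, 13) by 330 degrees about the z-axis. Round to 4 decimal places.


x' = -6*cos(330) - -13*sin(330) = -11.6962
y' = -6*sin(330) + -13*cos(330) = -8.2583
z' = 13

(-11.6962, -8.2583, 13)


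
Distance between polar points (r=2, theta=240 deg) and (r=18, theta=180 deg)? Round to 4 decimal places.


d = sqrt(r1^2 + r2^2 - 2*r1*r2*cos(t2-t1))
d = sqrt(2^2 + 18^2 - 2*2*18*cos(180-240)) = 17.088

17.088


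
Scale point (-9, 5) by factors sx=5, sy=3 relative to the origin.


Scaling: (x*sx, y*sy) = (-9*5, 5*3) = (-45, 15)

(-45, 15)


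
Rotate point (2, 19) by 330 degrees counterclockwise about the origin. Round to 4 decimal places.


x' = 2*cos(330) - 19*sin(330) = 11.2321
y' = 2*sin(330) + 19*cos(330) = 15.4545

(11.2321, 15.4545)


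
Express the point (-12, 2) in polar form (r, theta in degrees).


r = sqrt((-12)^2 + 2^2) = 12.1655
theta = atan2(2, -12) = 170.5377 degrees

r = 12.1655, theta = 170.5377 degrees


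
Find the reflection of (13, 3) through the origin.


Reflection through origin: (x, y) -> (-x, -y)
(13, 3) -> (-13, -3)

(-13, -3)


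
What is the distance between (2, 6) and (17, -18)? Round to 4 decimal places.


d = sqrt((17-2)^2 + (-18-6)^2) = 28.3019

28.3019


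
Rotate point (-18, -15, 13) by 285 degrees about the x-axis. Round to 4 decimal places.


x' = -18
y' = -15*cos(285) - 13*sin(285) = 8.6748
z' = -15*sin(285) + 13*cos(285) = 17.8535

(-18, 8.6748, 17.8535)


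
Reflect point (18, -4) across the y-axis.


Reflection across y-axis: (x, y) -> (-x, y)
(18, -4) -> (-18, -4)

(-18, -4)


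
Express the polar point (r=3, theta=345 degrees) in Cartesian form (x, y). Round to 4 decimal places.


x = 3 * cos(345) = 2.8978
y = 3 * sin(345) = -0.7765

(2.8978, -0.7765)


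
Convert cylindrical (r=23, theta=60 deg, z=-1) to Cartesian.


x = 23 * cos(60) = 11.5
y = 23 * sin(60) = 19.9186
z = -1

(11.5, 19.9186, -1)


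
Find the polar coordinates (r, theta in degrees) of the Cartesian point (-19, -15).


r = sqrt((-19)^2 + (-15)^2) = 24.2074
theta = atan2(-15, -19) = 218.2902 degrees

r = 24.2074, theta = 218.2902 degrees


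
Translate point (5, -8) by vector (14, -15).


Translation: (x+dx, y+dy) = (5+14, -8+-15) = (19, -23)

(19, -23)


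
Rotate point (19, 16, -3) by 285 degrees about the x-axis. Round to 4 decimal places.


x' = 19
y' = 16*cos(285) - -3*sin(285) = 1.2433
z' = 16*sin(285) + -3*cos(285) = -16.2313

(19, 1.2433, -16.2313)


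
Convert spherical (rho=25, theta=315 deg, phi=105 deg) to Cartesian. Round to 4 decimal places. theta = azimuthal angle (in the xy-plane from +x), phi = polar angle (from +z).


x = 25 * sin(105) * cos(315) = 17.0753
y = 25 * sin(105) * sin(315) = -17.0753
z = 25 * cos(105) = -6.4705

(17.0753, -17.0753, -6.4705)


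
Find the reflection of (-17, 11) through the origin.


Reflection through origin: (x, y) -> (-x, -y)
(-17, 11) -> (17, -11)

(17, -11)


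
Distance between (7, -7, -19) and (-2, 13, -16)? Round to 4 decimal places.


d = sqrt((-2-7)^2 + (13--7)^2 + (-16--19)^2) = 22.1359

22.1359


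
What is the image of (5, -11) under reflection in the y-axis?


Reflection across y-axis: (x, y) -> (-x, y)
(5, -11) -> (-5, -11)

(-5, -11)


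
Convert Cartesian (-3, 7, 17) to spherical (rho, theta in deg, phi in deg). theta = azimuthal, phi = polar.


rho = sqrt((-3)^2 + 7^2 + 17^2) = 18.6279
theta = atan2(7, -3) = 113.1986 deg
phi = acos(17/18.6279) = 24.1317 deg

rho = 18.6279, theta = 113.1986 deg, phi = 24.1317 deg


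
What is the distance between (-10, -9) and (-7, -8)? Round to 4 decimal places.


d = sqrt((-7--10)^2 + (-8--9)^2) = 3.1623

3.1623


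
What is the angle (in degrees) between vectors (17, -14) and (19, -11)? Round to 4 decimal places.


dot = 17*19 + -14*-11 = 477
|u| = 22.0227, |v| = 21.9545
cos(angle) = 0.9866
angle = 9.4039 degrees

9.4039 degrees


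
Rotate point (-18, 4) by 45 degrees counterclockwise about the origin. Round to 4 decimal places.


x' = -18*cos(45) - 4*sin(45) = -15.5563
y' = -18*sin(45) + 4*cos(45) = -9.8995

(-15.5563, -9.8995)


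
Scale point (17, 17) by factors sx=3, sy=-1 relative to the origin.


Scaling: (x*sx, y*sy) = (17*3, 17*-1) = (51, -17)

(51, -17)


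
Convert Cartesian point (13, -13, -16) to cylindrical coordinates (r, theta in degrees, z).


r = sqrt(13^2 + (-13)^2) = 18.3848
theta = atan2(-13, 13) = 315 deg
z = -16

r = 18.3848, theta = 315 deg, z = -16


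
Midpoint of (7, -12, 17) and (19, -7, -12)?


Midpoint = ((7+19)/2, (-12+-7)/2, (17+-12)/2) = (13, -9.5, 2.5)

(13, -9.5, 2.5)


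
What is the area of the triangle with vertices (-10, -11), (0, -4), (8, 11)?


Area = |x1(y2-y3) + x2(y3-y1) + x3(y1-y2)| / 2
= |-10*(-4-11) + 0*(11--11) + 8*(-11--4)| / 2
= 47

47


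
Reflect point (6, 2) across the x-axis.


Reflection across x-axis: (x, y) -> (x, -y)
(6, 2) -> (6, -2)

(6, -2)


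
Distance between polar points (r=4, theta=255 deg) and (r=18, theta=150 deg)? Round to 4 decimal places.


d = sqrt(r1^2 + r2^2 - 2*r1*r2*cos(t2-t1))
d = sqrt(4^2 + 18^2 - 2*4*18*cos(150-255)) = 19.4234

19.4234


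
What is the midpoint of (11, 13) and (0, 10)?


Midpoint = ((11+0)/2, (13+10)/2) = (5.5, 11.5)

(5.5, 11.5)


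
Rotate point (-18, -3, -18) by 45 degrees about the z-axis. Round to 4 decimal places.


x' = -18*cos(45) - -3*sin(45) = -10.6066
y' = -18*sin(45) + -3*cos(45) = -14.8492
z' = -18

(-10.6066, -14.8492, -18)


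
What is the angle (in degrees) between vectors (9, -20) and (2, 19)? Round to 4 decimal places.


dot = 9*2 + -20*19 = -362
|u| = 21.9317, |v| = 19.105
cos(angle) = -0.864
angle = 149.7632 degrees

149.7632 degrees


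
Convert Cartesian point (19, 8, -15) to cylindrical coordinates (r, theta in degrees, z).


r = sqrt(19^2 + 8^2) = 20.6155
theta = atan2(8, 19) = 22.8337 deg
z = -15

r = 20.6155, theta = 22.8337 deg, z = -15


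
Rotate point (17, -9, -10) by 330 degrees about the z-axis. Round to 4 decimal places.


x' = 17*cos(330) - -9*sin(330) = 10.2224
y' = 17*sin(330) + -9*cos(330) = -16.2942
z' = -10

(10.2224, -16.2942, -10)


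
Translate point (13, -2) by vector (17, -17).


Translation: (x+dx, y+dy) = (13+17, -2+-17) = (30, -19)

(30, -19)


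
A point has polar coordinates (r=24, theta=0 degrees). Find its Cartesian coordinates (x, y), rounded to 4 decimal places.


x = 24 * cos(0) = 24
y = 24 * sin(0) = 0

(24, 0)


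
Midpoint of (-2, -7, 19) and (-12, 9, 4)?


Midpoint = ((-2+-12)/2, (-7+9)/2, (19+4)/2) = (-7, 1, 11.5)

(-7, 1, 11.5)


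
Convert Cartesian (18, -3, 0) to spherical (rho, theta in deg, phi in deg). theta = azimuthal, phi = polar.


rho = sqrt(18^2 + (-3)^2 + 0^2) = 18.2483
theta = atan2(-3, 18) = 350.5377 deg
phi = acos(0/18.2483) = 90 deg

rho = 18.2483, theta = 350.5377 deg, phi = 90 deg


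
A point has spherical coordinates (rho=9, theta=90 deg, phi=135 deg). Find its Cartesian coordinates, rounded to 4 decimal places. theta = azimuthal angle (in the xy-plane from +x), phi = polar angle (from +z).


x = 9 * sin(135) * cos(90) = 0
y = 9 * sin(135) * sin(90) = 6.364
z = 9 * cos(135) = -6.364

(0, 6.364, -6.364)


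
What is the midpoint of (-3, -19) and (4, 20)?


Midpoint = ((-3+4)/2, (-19+20)/2) = (0.5, 0.5)

(0.5, 0.5)


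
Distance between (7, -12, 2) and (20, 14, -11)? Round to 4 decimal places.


d = sqrt((20-7)^2 + (14--12)^2 + (-11-2)^2) = 31.8434

31.8434


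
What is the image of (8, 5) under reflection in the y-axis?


Reflection across y-axis: (x, y) -> (-x, y)
(8, 5) -> (-8, 5)

(-8, 5)


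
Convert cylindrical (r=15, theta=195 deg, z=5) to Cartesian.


x = 15 * cos(195) = -14.4889
y = 15 * sin(195) = -3.8823
z = 5

(-14.4889, -3.8823, 5)


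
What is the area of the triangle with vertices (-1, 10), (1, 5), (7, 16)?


Area = |x1(y2-y3) + x2(y3-y1) + x3(y1-y2)| / 2
= |-1*(5-16) + 1*(16-10) + 7*(10-5)| / 2
= 26

26


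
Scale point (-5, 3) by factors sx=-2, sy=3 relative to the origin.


Scaling: (x*sx, y*sy) = (-5*-2, 3*3) = (10, 9)

(10, 9)


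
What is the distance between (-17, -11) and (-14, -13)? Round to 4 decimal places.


d = sqrt((-14--17)^2 + (-13--11)^2) = 3.6056

3.6056


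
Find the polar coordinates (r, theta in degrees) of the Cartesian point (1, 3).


r = sqrt(1^2 + 3^2) = 3.1623
theta = atan2(3, 1) = 71.5651 degrees

r = 3.1623, theta = 71.5651 degrees
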